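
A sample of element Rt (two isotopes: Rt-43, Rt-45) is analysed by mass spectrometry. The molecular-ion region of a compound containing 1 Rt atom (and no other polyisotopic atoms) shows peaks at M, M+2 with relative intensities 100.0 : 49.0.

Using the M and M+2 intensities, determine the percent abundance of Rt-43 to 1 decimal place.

Write p for the Rt-43 fraction. I(M+2)/I(M) = [C(1,1)·p^0·(1−p)] / p^1 = 1·(1−p)/p = 49.0/100.0 = 0.4900
(1−p)/p = 0.4900/1 = 0.4900  ⇒  p = 1/(1 + 0.4900) = 0.6711
Rt-43: 67.1%, Rt-45: 32.9%.

67.1%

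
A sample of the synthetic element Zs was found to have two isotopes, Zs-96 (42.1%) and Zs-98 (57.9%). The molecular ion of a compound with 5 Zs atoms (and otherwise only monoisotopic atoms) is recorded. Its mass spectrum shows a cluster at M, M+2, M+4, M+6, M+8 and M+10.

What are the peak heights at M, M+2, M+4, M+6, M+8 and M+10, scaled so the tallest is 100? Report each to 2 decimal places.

3.84 : 26.43 : 72.71 : 100.00 : 68.76 : 18.91

Each Zs atom is independently Zs-96 (p = 0.421) or Zs-98 (q = 0.579); the cluster is the binomial expansion (p + q)^5.
P(M) = 0.421^5 = 0.013225
P(M+2) = 5 × 0.421^4 × 0.579^1 = 0.090945
P(M+4) = 10 × 0.421^3 × 0.579^2 = 0.250152
P(M+6) = 10 × 0.421^2 × 0.579^3 = 0.344033
P(M+8) = 5 × 0.421^1 × 0.579^4 = 0.236574
P(M+10) = 0.579^5 = 0.065072
The M+6 peak is largest (0.344033); scaling to 100 gives 3.84 : 26.43 : 72.71 : 100.00 : 68.76 : 18.91.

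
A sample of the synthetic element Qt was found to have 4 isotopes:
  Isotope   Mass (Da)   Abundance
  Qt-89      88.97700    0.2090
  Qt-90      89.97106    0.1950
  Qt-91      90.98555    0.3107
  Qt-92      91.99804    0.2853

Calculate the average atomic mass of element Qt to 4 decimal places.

90.6568 Da

Ar = Σ fᵢ·mᵢ = 0.2090 × 88.97700 + 0.1950 × 89.97106 + 0.3107 × 90.98555 + 0.2853 × 91.99804
= 18.596193 + 17.544357 + 28.269210 + 26.247041 = 90.656801 Da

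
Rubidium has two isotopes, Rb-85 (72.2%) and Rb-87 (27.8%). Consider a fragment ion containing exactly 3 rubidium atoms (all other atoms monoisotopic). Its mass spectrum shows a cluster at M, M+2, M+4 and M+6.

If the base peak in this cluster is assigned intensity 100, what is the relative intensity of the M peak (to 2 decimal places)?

Binomial terms of (0.722 + 0.278)^3: M 0.3764, M+2 0.4348, M+4 0.1674, M+6 0.0215 → M+2 is the base peak.
P(M+2) = C(3,1) × 0.722^2 × 0.278^1 = 3 × 0.521284 × 0.2780 = 0.434751 (base)
P(M) = C(3,0) × 0.722^3 × 0.278^0 = 1 × 0.37636705 × 1.0000 = 0.376367
Relative intensity = 0.376367 / 0.434751 × 100 = 86.57

86.57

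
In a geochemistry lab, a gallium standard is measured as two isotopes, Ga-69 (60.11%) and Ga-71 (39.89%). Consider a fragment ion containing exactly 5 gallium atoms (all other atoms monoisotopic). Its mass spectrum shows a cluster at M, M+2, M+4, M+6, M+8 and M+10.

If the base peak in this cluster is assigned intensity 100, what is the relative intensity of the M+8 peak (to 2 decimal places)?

22.02

Term probabilities: M 0.0785, M+2 0.2604, M+4 0.3456, M+6 0.2293, M+8 0.0761, M+10 0.0101. Base peak = M+4.
P(M+4) = C(5,2) × 0.6011^3 × 0.3989^2 = 10 × 0.21719018 × 0.15912121 = 0.345596 (base)
P(M+8) = C(5,4) × 0.6011^1 × 0.3989^4 = 5 × 0.6011 × 0.02531956 = 0.076098
Relative intensity = 0.076098 / 0.345596 × 100 = 22.02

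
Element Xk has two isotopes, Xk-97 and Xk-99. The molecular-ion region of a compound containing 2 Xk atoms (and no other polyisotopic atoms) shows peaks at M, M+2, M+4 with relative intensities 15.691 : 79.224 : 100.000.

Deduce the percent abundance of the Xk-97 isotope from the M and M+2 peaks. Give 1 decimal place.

28.4%

If p is the fraction of Xk that is Xk-97, then I(M+2)/I(M) = [C(2,1)·p^1·(1−p)] / p^2 = 2·(1−p)/p = 79.224/15.691 = 5.0490
(1−p)/p = 5.0490/2 = 2.5245  ⇒  p = 1/(1 + 2.5245) = 0.2837
Xk-97: 28.4%, Xk-99: 71.6%.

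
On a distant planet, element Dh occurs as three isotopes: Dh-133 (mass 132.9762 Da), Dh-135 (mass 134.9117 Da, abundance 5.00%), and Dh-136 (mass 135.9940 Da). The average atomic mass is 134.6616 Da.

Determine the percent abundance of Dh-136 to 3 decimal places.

52.642%

The remaining 95.00% is split between Dh-133 (fraction x) and Dh-136 (fraction 0.9500 − x).
Substituting: 132.9762x + 135.9940(0.9500 − x) = 127.916015
(132.9762 − 135.9940)x = -1.278285  ⇒  x = 0.42358, y = 0.52642
Dh-133: 42.358%, Dh-136: 52.642%.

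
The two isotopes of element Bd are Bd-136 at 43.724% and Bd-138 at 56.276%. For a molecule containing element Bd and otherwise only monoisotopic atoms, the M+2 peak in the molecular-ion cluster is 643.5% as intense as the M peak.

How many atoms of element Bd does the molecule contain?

5

For n independent Bd atoms, I(M+2)/I(M) = n · (abundance Bd-138) / (abundance Bd-136) = n · 0.56276/0.43724.
n = 6.435 × 0.43724/0.56276 = 5.00 ≈ 5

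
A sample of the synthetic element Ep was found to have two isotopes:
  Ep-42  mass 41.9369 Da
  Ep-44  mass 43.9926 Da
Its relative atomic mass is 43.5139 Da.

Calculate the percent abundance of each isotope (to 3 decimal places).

Ep-42: 23.286%, Ep-44: 76.714%

Writing the weighted mean with unknown fraction x of Ep-42:
41.9369·x + 43.9926·(1 − x) = 43.5139
(41.9369 − 43.9926)·x = 43.5139 − 43.9926
x = -0.4787 / -2.0557 = 0.23286 → 23.286% Ep-42, 76.714% Ep-44.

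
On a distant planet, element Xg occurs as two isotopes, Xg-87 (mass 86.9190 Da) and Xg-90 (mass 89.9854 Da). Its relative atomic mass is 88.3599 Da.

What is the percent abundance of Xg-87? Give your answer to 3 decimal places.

53.010%

Let x be the fractional abundance of Xg-87; then Xg-90 has abundance 1 − x.
86.9190·x + 89.9854·(1 − x) = 88.3599
(86.9190 − 89.9854)·x = 88.3599 − 89.9854
x = -1.6255 / -3.0664 = 0.53010 → 53.010% Xg-87, 46.990% Xg-90.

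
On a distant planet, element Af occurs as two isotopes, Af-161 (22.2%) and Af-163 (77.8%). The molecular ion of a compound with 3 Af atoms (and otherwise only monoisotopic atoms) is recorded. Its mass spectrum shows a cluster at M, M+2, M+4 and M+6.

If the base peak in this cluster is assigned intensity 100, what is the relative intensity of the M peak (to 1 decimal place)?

2.3

Binomial terms of (0.222 + 0.778)^3: M 0.0109, M+2 0.1150, M+4 0.4031, M+6 0.4709 → M+6 is the base peak.
P(M+6) = C(3,3) × 0.222^0 × 0.778^3 = 1 × 1.0000 × 0.47091095 = 0.470911 (base)
P(M) = C(3,0) × 0.222^3 × 0.778^0 = 1 × 0.01094105 × 1.0000 = 0.010941
Relative intensity = 0.010941 / 0.470911 × 100 = 2.3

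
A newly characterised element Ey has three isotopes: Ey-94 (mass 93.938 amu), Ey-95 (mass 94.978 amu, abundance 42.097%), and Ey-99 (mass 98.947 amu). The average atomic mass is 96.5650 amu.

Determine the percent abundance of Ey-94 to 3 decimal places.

The remaining 57.903% is split between Ey-94 (fraction x) and Ey-99 (fraction 0.57903 − x).
Substituting: 93.938x + 98.947(0.57903 − x) = 56.58211134
(93.938 − 98.947)x = -0.71117007  ⇒  x = 0.14198, y = 0.43705
Ey-94: 14.198%, Ey-99: 43.705%.

14.198%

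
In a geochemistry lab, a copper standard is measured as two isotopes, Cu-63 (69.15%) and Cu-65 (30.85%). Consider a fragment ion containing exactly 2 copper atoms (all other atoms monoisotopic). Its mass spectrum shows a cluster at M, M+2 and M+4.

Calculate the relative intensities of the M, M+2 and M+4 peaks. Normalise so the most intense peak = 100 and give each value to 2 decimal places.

Each Cu atom is independently Cu-63 (p = 0.6915) or Cu-65 (q = 0.3085); the cluster is the binomial expansion (p + q)^2.
P(M) = 0.6915^2 = 0.478172
P(M+2) = 2 × 0.6915^1 × 0.3085^1 = 0.426656
P(M+4) = 0.3085^2 = 0.095172
The M peak is largest (0.478172); scaling to 100 gives 100.00 : 89.23 : 19.90.

100.00 : 89.23 : 19.90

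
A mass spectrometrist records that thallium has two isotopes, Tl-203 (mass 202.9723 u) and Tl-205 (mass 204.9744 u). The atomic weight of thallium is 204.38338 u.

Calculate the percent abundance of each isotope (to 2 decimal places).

Let x be the fractional abundance of Tl-203; then Tl-205 has abundance 1 − x.
202.9723·x + 204.9744·(1 − x) = 204.38338
(202.9723 − 204.9744)·x = 204.38338 − 204.9744
x = -0.59102 / -2.0021 = 0.29520 → 29.52% Tl-203, 70.48% Tl-205.

Tl-203: 29.52%, Tl-205: 70.48%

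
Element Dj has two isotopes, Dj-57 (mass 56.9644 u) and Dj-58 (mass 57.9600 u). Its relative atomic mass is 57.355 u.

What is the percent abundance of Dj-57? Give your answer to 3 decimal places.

With x = fraction of Dj-57 (so Dj-58 is 1 − x):
56.9644·x + 57.9600·(1 − x) = 57.355
(56.9644 − 57.9600)·x = 57.355 − 57.9600
x = -0.6050 / -0.9956 = 0.60767 → 60.767% Dj-57, 39.233% Dj-58.

60.767%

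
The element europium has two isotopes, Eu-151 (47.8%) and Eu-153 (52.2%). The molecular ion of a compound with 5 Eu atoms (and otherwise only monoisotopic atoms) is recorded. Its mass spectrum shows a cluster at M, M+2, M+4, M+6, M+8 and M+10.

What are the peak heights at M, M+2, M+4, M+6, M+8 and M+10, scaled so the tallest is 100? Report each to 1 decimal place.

7.7 : 41.9 : 91.6 : 100.0 : 54.6 : 11.9

Each Eu atom is independently Eu-151 (p = 0.478) or Eu-153 (q = 0.522); the cluster is the binomial expansion (p + q)^5.
P(M) = 0.478^5 = 0.024954
P(M+2) = 5 × 0.478^4 × 0.522^1 = 0.136255
P(M+4) = 10 × 0.478^3 × 0.522^2 = 0.297594
P(M+6) = 10 × 0.478^2 × 0.522^3 = 0.324988
P(M+8) = 5 × 0.478^1 × 0.522^4 = 0.177452
P(M+10) = 0.522^5 = 0.038757
The M+6 peak is largest (0.324988); scaling to 100 gives 7.7 : 41.9 : 91.6 : 100.0 : 54.6 : 11.9.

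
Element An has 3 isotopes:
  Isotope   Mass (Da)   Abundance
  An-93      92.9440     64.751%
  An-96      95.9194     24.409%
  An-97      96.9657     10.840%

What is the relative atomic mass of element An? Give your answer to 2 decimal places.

Ar = Σ fᵢ·mᵢ = 0.64751 × 92.9440 + 0.24409 × 95.9194 + 0.10840 × 96.9657
= 60.18217 + 23.41297 + 10.51108 = 94.10622 Da

94.11 Da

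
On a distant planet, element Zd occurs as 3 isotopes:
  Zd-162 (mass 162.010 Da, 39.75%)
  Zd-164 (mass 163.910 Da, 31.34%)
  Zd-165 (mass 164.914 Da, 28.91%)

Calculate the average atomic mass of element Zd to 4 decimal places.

Weight each isotope mass by its fractional abundance: 0.3975 × 162.010 + 0.3134 × 163.910 + 0.2891 × 164.914
= 64.39898 + 51.36939 + 47.67664 = 163.44501 Da

163.4450 Da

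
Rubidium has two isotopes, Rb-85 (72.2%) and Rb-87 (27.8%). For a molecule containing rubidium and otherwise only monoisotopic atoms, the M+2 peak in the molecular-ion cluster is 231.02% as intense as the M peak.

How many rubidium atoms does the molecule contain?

With n Rb atoms, P(M+2)/P(M) = C(n,1)·p^(n−1)q / p^n = n·q/p = n · 0.278/0.722.
n = 2.3102 × 0.722/0.278 = 6.00 ≈ 6

6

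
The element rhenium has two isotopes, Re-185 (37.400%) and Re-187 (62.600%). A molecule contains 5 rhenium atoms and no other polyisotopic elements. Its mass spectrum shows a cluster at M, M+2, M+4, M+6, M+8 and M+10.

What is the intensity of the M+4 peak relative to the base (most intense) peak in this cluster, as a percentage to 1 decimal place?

59.7%

Term probabilities: M 0.0073, M+2 0.0612, M+4 0.2050, M+6 0.3431, M+8 0.2872, M+10 0.0961. Base peak = M+6.
P(M+6) = C(5,3) × 0.37400^2 × 0.62600^3 = 10 × 0.139876 × 0.24531438 = 0.343136 (base)
P(M+4) = C(5,2) × 0.37400^3 × 0.62600^2 = 10 × 0.05231362 × 0.391876 = 0.205005
Relative intensity = 0.205005 / 0.343136 × 100 = 59.7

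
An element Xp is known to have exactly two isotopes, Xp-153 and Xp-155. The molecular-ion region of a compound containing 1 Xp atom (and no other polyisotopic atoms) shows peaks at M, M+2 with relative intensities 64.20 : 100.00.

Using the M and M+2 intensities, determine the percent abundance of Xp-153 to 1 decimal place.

Let p = fractional abundance of Xp-153. I(M+2)/I(M) = [C(1,1)·p^0·(1−p)] / p^1 = 1·(1−p)/p = 100.00/64.20 = 1.5576
(1−p)/p = 1.5576/1 = 1.5576  ⇒  p = 1/(1 + 1.5576) = 0.3910
Xp-153: 39.1%, Xp-155: 60.9%.

39.1%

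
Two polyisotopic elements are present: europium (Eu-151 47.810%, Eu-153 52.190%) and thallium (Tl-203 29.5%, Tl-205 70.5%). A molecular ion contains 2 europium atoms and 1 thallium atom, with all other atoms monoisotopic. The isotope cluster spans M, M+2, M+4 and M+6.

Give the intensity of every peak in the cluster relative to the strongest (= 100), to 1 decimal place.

Europium pattern (n=2): 0.22857961 : 0.49904078 : 0.27237961
Thallium pattern (n=1): 0.2950 : 0.7050
Convolve the two distributions (both contribute in 2-u steps):
  M: 0.22857961×0.2950 = 0.067431
  M+2: 0.22857961×0.7050 + 0.49904078×0.2950 = 0.308366
  M+4: 0.49904078×0.7050 + 0.27237961×0.2950 = 0.432176
  M+6: 0.27237961×0.7050 = 0.192028
Scale to base peak (0.432176) = 100: 15.6 : 71.4 : 100.0 : 44.4

15.6 : 71.4 : 100.0 : 44.4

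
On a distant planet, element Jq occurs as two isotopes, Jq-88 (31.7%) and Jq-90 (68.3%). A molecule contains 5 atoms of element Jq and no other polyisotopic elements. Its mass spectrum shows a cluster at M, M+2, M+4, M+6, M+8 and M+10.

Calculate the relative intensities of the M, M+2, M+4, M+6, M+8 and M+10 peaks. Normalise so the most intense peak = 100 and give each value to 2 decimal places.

0.93 : 10.00 : 43.08 : 92.83 : 100.00 : 43.09

The 5 Jq atoms are independent, so intensities follow the terms of (0.317 + 0.683)^5.
P(M) = 0.317^5 = 0.003201
P(M+2) = 5 × 0.317^4 × 0.683^1 = 0.034485
P(M+4) = 10 × 0.317^3 × 0.683^2 = 0.148600
P(M+6) = 10 × 0.317^2 × 0.683^3 = 0.320170
P(M+8) = 5 × 0.317^1 × 0.683^4 = 0.344915
P(M+10) = 0.683^5 = 0.148629
The M+8 peak is largest (0.344915); scaling to 100 gives 0.93 : 10.00 : 43.08 : 92.83 : 100.00 : 43.09.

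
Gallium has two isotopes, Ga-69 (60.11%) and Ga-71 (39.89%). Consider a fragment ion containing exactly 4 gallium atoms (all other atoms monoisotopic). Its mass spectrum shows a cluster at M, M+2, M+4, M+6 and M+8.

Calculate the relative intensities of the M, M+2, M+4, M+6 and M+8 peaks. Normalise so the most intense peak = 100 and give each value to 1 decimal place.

Each Ga atom is independently Ga-69 (p = 0.6011) or Ga-71 (q = 0.3989); the cluster is the binomial expansion (p + q)^4.
P(M) = 0.6011^4 = 0.130553
P(M+2) = 4 × 0.6011^3 × 0.3989^1 = 0.346549
P(M+4) = 6 × 0.6011^2 × 0.3989^2 = 0.344963
P(M+6) = 4 × 0.6011^1 × 0.3989^3 = 0.152616
P(M+8) = 0.3989^4 = 0.025320
The M+2 peak is largest (0.346549); scaling to 100 gives 37.7 : 100.0 : 99.5 : 44.0 : 7.3.

37.7 : 100.0 : 99.5 : 44.0 : 7.3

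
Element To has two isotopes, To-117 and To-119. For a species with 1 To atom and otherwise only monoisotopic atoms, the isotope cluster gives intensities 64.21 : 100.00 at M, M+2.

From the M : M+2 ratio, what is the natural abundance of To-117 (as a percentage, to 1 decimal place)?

Write p for the To-117 fraction. I(M+2)/I(M) = [C(1,1)·p^0·(1−p)] / p^1 = 1·(1−p)/p = 100.00/64.21 = 1.5574
(1−p)/p = 1.5574/1 = 1.5574  ⇒  p = 1/(1 + 1.5574) = 0.3910
To-117: 39.1%, To-119: 60.9%.

39.1%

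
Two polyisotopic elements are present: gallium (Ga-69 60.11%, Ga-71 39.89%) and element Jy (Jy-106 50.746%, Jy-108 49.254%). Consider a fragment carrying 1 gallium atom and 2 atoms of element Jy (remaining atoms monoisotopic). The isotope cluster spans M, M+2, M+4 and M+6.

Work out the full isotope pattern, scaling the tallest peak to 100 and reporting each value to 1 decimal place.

38.4 : 100.0 : 85.6 : 24.0

Gallium pattern (n=1): 0.6011 : 0.3989
Element Jy pattern (n=2): 0.25751565 : 0.4998887 : 0.24259565
Convolve the two distributions (both contribute in 2-u steps):
  M: 0.6011×0.25751565 = 0.154793
  M+2: 0.6011×0.4998887 + 0.3989×0.25751565 = 0.403206
  M+4: 0.6011×0.24259565 + 0.3989×0.4998887 = 0.345230
  M+6: 0.3989×0.24259565 = 0.096771
Scale to base peak (0.403206) = 100: 38.4 : 100.0 : 85.6 : 24.0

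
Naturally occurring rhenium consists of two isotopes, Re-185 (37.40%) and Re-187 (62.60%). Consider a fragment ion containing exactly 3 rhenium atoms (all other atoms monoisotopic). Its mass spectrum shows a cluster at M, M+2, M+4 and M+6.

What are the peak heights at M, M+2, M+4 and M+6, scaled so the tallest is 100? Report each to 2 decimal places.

The 3 Re atoms are independent, so intensities follow the terms of (0.3740 + 0.6260)^3.
P(M) = 0.3740^3 = 0.052314
P(M+2) = 3 × 0.3740^2 × 0.6260^1 = 0.262687
P(M+4) = 3 × 0.3740^1 × 0.6260^2 = 0.439685
P(M+6) = 0.6260^3 = 0.245314
The M+4 peak is largest (0.439685); scaling to 100 gives 11.90 : 59.74 : 100.00 : 55.79.

11.90 : 59.74 : 100.00 : 55.79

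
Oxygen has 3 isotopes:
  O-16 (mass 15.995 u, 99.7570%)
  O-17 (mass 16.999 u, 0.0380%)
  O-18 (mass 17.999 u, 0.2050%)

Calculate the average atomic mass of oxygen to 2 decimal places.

16.00 u

Average mass = Σ (abundance × isotope mass) = 0.997570 × 15.995 + 0.000380 × 16.999 + 0.002050 × 17.999
= 15.9561 + 0.0065 + 0.0369 = 15.9995 u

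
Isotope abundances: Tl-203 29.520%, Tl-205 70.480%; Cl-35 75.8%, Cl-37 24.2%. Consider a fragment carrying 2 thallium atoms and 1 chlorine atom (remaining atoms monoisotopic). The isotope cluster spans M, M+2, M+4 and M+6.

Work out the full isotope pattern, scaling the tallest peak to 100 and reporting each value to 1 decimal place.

Thallium pattern (n=2): 0.08714304 : 0.41611392 : 0.49674304
Chlorine pattern (n=1): 0.7580 : 0.2420
Convolve the two distributions (both contribute in 2-u steps):
  M: 0.08714304×0.7580 = 0.066054
  M+2: 0.08714304×0.2420 + 0.41611392×0.7580 = 0.336503
  M+4: 0.41611392×0.2420 + 0.49674304×0.7580 = 0.477231
  M+6: 0.49674304×0.2420 = 0.120212
Scale to base peak (0.477231) = 100: 13.8 : 70.5 : 100.0 : 25.2

13.8 : 70.5 : 100.0 : 25.2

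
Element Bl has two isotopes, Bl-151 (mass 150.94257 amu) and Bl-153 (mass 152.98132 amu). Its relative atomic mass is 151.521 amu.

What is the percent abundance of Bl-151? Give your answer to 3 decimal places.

71.628%

With x = fraction of Bl-151 (so Bl-153 is 1 − x):
150.94257·x + 152.98132·(1 − x) = 151.521
(150.94257 − 152.98132)·x = 151.521 − 152.98132
x = -1.46032 / -2.03875 = 0.71628 → 71.628% Bl-151, 28.372% Bl-153.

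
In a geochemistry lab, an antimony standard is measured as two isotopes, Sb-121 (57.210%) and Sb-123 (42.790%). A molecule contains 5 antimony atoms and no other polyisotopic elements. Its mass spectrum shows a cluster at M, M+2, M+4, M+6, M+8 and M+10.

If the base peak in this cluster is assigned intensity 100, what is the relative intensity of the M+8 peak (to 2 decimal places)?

Binomial terms of (0.57210 + 0.42790)^5: M 0.0613, M+2 0.2292, M+4 0.3428, M+6 0.2564, M+8 0.0959, M+10 0.0143 → M+4 is the base peak.
P(M+4) = C(5,2) × 0.57210^3 × 0.42790^2 = 10 × 0.18724742 × 0.18309841 = 0.342847 (base)
P(M+8) = C(5,4) × 0.57210^1 × 0.42790^4 = 5 × 0.5721 × 0.03352503 = 0.095898
Relative intensity = 0.095898 / 0.342847 × 100 = 27.97

27.97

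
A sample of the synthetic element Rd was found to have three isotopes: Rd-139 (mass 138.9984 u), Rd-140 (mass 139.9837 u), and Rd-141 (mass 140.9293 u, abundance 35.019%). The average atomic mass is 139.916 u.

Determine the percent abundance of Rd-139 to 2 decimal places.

40.48%

Let x and y be the fractions of Rd-139 and Rd-140. Then x + y = 1 − 0.35019 = 0.64981 and 138.9984x + 139.9837y = 139.916 − 0.35019×140.9293 = 90.563968433.
Substituting: 138.9984x + 139.9837(0.64981 − x) = 90.563968433
(138.9984 − 139.9837)x = -0.398839664  ⇒  x = 0.40479, y = 0.24502
Rd-139: 40.48%, Rd-140: 24.50%.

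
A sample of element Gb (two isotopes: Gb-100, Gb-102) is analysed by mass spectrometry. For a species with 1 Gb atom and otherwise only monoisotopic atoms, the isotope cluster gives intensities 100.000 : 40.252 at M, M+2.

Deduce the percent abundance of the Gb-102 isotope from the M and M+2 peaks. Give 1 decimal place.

Write p for the Gb-100 fraction. I(M+2)/I(M) = [C(1,1)·p^0·(1−p)] / p^1 = 1·(1−p)/p = 40.252/100.000 = 0.4025
(1−p)/p = 0.4025/1 = 0.4025  ⇒  p = 1/(1 + 0.4025) = 0.7130
Gb-100: 71.3%, Gb-102: 28.7%.

28.7%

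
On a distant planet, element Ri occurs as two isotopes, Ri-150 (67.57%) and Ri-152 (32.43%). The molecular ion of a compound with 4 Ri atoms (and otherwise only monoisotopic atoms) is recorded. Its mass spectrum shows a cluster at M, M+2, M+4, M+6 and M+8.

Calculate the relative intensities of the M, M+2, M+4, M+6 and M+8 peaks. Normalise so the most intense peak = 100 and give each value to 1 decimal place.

Each Ri atom is independently Ri-150 (p = 0.6757) or Ri-152 (q = 0.3243); the cluster is the binomial expansion (p + q)^4.
P(M) = 0.6757^4 = 0.208457
P(M+2) = 4 × 0.6757^3 × 0.3243^1 = 0.400192
P(M+4) = 6 × 0.6757^2 × 0.3243^2 = 0.288106
P(M+6) = 4 × 0.6757^1 × 0.3243^3 = 0.092184
P(M+8) = 0.3243^4 = 0.011061
The M+2 peak is largest (0.400192); scaling to 100 gives 52.1 : 100.0 : 72.0 : 23.0 : 2.8.

52.1 : 100.0 : 72.0 : 23.0 : 2.8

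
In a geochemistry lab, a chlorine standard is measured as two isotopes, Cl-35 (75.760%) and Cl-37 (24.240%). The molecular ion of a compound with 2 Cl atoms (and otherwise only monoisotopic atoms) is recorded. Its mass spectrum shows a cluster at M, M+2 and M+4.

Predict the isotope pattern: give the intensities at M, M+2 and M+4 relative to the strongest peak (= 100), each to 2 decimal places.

100.00 : 63.99 : 10.24

The 2 Cl atoms are independent, so intensities follow the terms of (0.75760 + 0.24240)^2.
P(M) = 0.75760^2 = 0.573958
P(M+2) = 2 × 0.75760^1 × 0.24240^1 = 0.367284
P(M+4) = 0.24240^2 = 0.058758
The M peak is largest (0.573958); scaling to 100 gives 100.00 : 63.99 : 10.24.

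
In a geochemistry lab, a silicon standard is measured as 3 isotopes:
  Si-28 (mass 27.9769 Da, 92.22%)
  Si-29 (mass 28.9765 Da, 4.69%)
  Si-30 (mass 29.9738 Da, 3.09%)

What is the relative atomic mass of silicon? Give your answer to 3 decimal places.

Ar = Σ fᵢ·mᵢ = 0.9222 × 27.9769 + 0.0469 × 28.9765 + 0.0309 × 29.9738
= 25.80030 + 1.35900 + 0.92619 = 28.08549 Da

28.085 Da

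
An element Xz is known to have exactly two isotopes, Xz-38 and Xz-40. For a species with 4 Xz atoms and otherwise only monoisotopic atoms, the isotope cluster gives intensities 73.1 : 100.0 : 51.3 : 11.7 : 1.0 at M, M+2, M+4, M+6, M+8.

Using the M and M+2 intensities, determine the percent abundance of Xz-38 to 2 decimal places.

If p is the fraction of Xz that is Xz-38, then I(M+2)/I(M) = [C(4,1)·p^3·(1−p)] / p^4 = 4·(1−p)/p = 100.0/73.1 = 1.3680
(1−p)/p = 1.3680/4 = 0.3420  ⇒  p = 1/(1 + 0.3420) = 0.7452
Xz-38: 74.52%, Xz-40: 25.48%.

74.52%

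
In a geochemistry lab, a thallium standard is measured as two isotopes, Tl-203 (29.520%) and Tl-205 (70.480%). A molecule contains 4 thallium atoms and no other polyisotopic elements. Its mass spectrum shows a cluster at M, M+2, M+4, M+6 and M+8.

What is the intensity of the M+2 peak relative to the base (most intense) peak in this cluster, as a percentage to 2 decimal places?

17.54%

Term probabilities: M 0.0076, M+2 0.0725, M+4 0.2597, M+6 0.4134, M+8 0.2468. Base peak = M+6.
P(M+6) = C(4,3) × 0.29520^1 × 0.70480^3 = 4 × 0.2952 × 0.35010449 = 0.413403 (base)
P(M+2) = C(4,1) × 0.29520^3 × 0.70480^1 = 4 × 0.02572463 × 0.7048 = 0.072523
Relative intensity = 0.072523 / 0.413403 × 100 = 17.54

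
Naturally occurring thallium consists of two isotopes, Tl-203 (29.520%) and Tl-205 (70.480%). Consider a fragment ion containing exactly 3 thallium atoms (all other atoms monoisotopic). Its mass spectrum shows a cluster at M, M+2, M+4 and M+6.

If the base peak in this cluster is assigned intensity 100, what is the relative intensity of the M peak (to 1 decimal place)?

5.8

Term probabilities: M 0.0257, M+2 0.1843, M+4 0.4399, M+6 0.3501. Base peak = M+4.
P(M+4) = C(3,2) × 0.29520^1 × 0.70480^2 = 3 × 0.2952 × 0.49674304 = 0.439916 (base)
P(M) = C(3,0) × 0.29520^3 × 0.70480^0 = 1 × 0.02572463 × 1.0000 = 0.025725
Relative intensity = 0.025725 / 0.439916 × 100 = 5.8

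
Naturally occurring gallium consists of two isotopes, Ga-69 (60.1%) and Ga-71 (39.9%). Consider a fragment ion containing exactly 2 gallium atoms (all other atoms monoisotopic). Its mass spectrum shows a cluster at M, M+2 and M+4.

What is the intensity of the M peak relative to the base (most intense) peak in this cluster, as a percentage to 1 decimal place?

75.3%

Term probabilities: M 0.3612, M+2 0.4796, M+4 0.1592. Base peak = M+2.
P(M+2) = C(2,1) × 0.601^1 × 0.399^1 = 2 × 0.6010 × 0.3990 = 0.479598 (base)
P(M) = C(2,0) × 0.601^2 × 0.399^0 = 1 × 0.361201 × 1.0000 = 0.361201
Relative intensity = 0.361201 / 0.479598 × 100 = 75.3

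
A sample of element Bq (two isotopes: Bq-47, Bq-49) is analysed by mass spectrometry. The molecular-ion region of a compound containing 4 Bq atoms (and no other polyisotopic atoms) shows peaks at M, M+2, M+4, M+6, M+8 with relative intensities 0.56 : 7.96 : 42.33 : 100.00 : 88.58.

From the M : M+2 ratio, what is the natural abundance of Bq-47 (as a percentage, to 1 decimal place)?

If p is the fraction of Bq that is Bq-47, then I(M+2)/I(M) = [C(4,1)·p^3·(1−p)] / p^4 = 4·(1−p)/p = 7.96/0.56 = 14.2143
(1−p)/p = 14.2143/4 = 3.5536  ⇒  p = 1/(1 + 3.5536) = 0.2196
Bq-47: 22.0%, Bq-49: 78.0%.

22.0%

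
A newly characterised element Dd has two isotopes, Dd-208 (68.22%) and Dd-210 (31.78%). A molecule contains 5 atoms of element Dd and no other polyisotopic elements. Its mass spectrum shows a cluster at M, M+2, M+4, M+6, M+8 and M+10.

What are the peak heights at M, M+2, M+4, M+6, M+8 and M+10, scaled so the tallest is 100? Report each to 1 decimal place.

Expanding (0.6822 + 0.3178)^5:
P(M) = 0.6822^5 = 0.147761
P(M+2) = 5 × 0.6822^4 × 0.3178^1 = 0.344168
P(M+4) = 10 × 0.6822^3 × 0.3178^2 = 0.320659
P(M+6) = 10 × 0.6822^2 × 0.3178^3 = 0.149377
P(M+8) = 5 × 0.6822^1 × 0.3178^4 = 0.034793
P(M+10) = 0.3178^5 = 0.003242
The M+2 peak is largest (0.344168); scaling to 100 gives 42.9 : 100.0 : 93.2 : 43.4 : 10.1 : 0.9.

42.9 : 100.0 : 93.2 : 43.4 : 10.1 : 0.9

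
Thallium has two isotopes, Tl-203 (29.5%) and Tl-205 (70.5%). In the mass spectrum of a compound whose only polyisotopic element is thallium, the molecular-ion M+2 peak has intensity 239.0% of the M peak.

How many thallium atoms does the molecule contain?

The M+2/M ratio from n Tl atoms is n · q/p = n · 0.705/0.295.
n = 2.390 × 0.295/0.705 = 1.00 ≈ 1

1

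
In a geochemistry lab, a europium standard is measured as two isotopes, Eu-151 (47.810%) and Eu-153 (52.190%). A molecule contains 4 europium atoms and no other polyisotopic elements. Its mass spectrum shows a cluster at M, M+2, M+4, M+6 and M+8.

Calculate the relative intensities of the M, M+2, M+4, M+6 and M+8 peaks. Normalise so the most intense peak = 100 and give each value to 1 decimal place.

14.0 : 61.1 : 100.0 : 72.8 : 19.9

The 4 Eu atoms are independent, so intensities follow the terms of (0.47810 + 0.52190)^4.
P(M) = 0.47810^4 = 0.052249
P(M+2) = 4 × 0.47810^3 × 0.52190^1 = 0.228141
P(M+4) = 6 × 0.47810^2 × 0.52190^2 = 0.373563
P(M+6) = 4 × 0.47810^1 × 0.52190^3 = 0.271857
P(M+8) = 0.52190^4 = 0.074191
The M+4 peak is largest (0.373563); scaling to 100 gives 14.0 : 61.1 : 100.0 : 72.8 : 19.9.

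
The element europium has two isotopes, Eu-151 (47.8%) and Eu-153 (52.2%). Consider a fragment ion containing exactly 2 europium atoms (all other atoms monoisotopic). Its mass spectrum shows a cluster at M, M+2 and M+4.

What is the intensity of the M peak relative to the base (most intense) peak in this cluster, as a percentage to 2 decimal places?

45.79%

(0.478 + 0.522)^2 gives M 0.2285, M+2 0.4990, M+4 0.2725; the largest is M+2.
P(M+2) = C(2,1) × 0.478^1 × 0.522^1 = 2 × 0.4780 × 0.5220 = 0.499032 (base)
P(M) = C(2,0) × 0.478^2 × 0.522^0 = 1 × 0.228484 × 1.0000 = 0.228484
Relative intensity = 0.228484 / 0.499032 × 100 = 45.79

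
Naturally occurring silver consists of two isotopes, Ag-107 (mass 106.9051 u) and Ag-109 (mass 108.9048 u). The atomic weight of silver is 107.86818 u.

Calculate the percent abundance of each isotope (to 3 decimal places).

Let x be the fractional abundance of Ag-107; then Ag-109 has abundance 1 − x.
106.9051·x + 108.9048·(1 − x) = 107.86818
(106.9051 − 108.9048)·x = 107.86818 − 108.9048
x = -1.03662 / -1.9997 = 0.51839 → 51.839% Ag-107, 48.161% Ag-109.

Ag-107: 51.839%, Ag-109: 48.161%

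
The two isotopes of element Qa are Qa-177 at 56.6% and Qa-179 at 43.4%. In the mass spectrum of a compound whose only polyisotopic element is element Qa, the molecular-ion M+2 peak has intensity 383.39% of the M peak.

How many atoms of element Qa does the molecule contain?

For n independent Qa atoms, I(M+2)/I(M) = n · (abundance Qa-179) / (abundance Qa-177) = n · 0.434/0.566.
n = 3.8339 × 0.566/0.434 = 5.00 ≈ 5

5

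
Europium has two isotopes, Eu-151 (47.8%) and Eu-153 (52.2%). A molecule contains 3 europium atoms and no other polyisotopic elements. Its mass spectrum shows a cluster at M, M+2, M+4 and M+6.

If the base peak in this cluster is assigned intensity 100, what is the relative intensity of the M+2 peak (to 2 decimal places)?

91.57

Term probabilities: M 0.1092, M+2 0.3578, M+4 0.3907, M+6 0.1422. Base peak = M+4.
P(M+4) = C(3,2) × 0.478^1 × 0.522^2 = 3 × 0.4780 × 0.272484 = 0.390742 (base)
P(M+2) = C(3,1) × 0.478^2 × 0.522^1 = 3 × 0.228484 × 0.5220 = 0.357806
Relative intensity = 0.357806 / 0.390742 × 100 = 91.57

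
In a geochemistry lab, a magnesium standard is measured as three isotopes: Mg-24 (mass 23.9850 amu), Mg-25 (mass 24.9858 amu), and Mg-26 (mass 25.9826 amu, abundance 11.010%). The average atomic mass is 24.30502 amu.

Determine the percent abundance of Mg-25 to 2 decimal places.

10.00%

Let x and y be the fractions of Mg-24 and Mg-25. Then x + y = 1 − 0.11010 = 0.88990 and 23.9850x + 24.9858y = 24.30502 − 0.11010×25.9826 = 21.44433574.
Substituting: 23.9850x + 24.9858(0.88990 − x) = 21.44433574
(23.9850 − 24.9858)x = -0.79052768  ⇒  x = 0.78990, y = 0.10000
Mg-24: 78.99%, Mg-25: 10.00%.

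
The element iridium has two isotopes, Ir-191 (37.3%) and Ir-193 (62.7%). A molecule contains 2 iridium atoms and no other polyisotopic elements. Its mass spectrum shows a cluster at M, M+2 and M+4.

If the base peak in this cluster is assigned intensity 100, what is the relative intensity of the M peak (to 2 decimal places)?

29.74

Term probabilities: M 0.1391, M+2 0.4677, M+4 0.3931. Base peak = M+2.
P(M+2) = C(2,1) × 0.373^1 × 0.627^1 = 2 × 0.3730 × 0.6270 = 0.467742 (base)
P(M) = C(2,0) × 0.373^2 × 0.627^0 = 1 × 0.139129 × 1.0000 = 0.139129
Relative intensity = 0.139129 / 0.467742 × 100 = 29.74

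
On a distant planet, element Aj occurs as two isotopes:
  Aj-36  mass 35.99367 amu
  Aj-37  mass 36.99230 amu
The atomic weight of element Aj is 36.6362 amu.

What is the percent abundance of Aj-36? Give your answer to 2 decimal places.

35.66%

With x = fraction of Aj-36 (so Aj-37 is 1 − x):
35.99367·x + 36.99230·(1 − x) = 36.6362
(35.99367 − 36.99230)·x = 36.6362 − 36.99230
x = -0.35610 / -0.99863 = 0.35659 → 35.66% Aj-36, 64.34% Aj-37.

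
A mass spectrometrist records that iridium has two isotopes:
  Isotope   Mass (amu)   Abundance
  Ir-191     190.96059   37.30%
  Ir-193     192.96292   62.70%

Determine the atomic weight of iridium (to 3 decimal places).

192.216 amu

Average mass = Σ (abundance × isotope mass) = 0.3730 × 190.96059 + 0.6270 × 192.96292
= 71.228300 + 120.987751 = 192.216051 amu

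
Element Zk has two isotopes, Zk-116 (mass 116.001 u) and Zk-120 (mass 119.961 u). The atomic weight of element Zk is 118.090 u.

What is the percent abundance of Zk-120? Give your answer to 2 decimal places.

52.75%

Writing the weighted mean with unknown fraction x of Zk-116:
116.001·x + 119.961·(1 − x) = 118.090
(116.001 − 119.961)·x = 118.090 − 119.961
x = -1.871 / -3.960 = 0.47247 → 47.25% Zk-116, 52.75% Zk-120.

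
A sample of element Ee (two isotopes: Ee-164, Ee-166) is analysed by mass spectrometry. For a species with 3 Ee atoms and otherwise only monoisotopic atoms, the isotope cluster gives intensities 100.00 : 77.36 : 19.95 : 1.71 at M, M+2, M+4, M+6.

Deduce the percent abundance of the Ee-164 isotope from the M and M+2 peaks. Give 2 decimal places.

If p is the fraction of Ee that is Ee-164, then I(M+2)/I(M) = [C(3,1)·p^2·(1−p)] / p^3 = 3·(1−p)/p = 77.36/100.00 = 0.7736
(1−p)/p = 0.7736/3 = 0.2579  ⇒  p = 1/(1 + 0.2579) = 0.7950
Ee-164: 79.50%, Ee-166: 20.50%.

79.50%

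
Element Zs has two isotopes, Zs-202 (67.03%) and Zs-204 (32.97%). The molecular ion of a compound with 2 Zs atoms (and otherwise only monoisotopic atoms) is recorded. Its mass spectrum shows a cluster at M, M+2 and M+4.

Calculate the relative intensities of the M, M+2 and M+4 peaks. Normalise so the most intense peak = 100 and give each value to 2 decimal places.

100.00 : 98.37 : 24.19

Each Zs atom is independently Zs-202 (p = 0.6703) or Zs-204 (q = 0.3297); the cluster is the binomial expansion (p + q)^2.
P(M) = 0.6703^2 = 0.449302
P(M+2) = 2 × 0.6703^1 × 0.3297^1 = 0.441996
P(M+4) = 0.3297^2 = 0.108702
The M peak is largest (0.449302); scaling to 100 gives 100.00 : 98.37 : 24.19.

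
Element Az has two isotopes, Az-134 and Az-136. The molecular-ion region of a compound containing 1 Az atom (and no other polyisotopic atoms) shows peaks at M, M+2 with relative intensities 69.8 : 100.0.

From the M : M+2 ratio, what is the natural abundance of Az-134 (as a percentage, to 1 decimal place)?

Write p for the Az-134 fraction. I(M+2)/I(M) = [C(1,1)·p^0·(1−p)] / p^1 = 1·(1−p)/p = 100.0/69.8 = 1.4327
(1−p)/p = 1.4327/1 = 1.4327  ⇒  p = 1/(1 + 1.4327) = 0.4111
Az-134: 41.1%, Az-136: 58.9%.

41.1%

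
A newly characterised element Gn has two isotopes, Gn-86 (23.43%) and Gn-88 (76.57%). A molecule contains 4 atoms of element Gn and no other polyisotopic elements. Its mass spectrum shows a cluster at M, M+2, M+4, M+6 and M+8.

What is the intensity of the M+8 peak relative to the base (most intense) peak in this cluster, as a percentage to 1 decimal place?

81.7%

Term probabilities: M 0.0030, M+2 0.0394, M+4 0.1931, M+6 0.4207, M+8 0.3437. Base peak = M+6.
P(M+6) = C(4,3) × 0.2343^1 × 0.7657^3 = 4 × 0.2343 × 0.44892722 = 0.420735 (base)
P(M+8) = C(4,4) × 0.2343^0 × 0.7657^4 = 1 × 1.0000 × 0.34374357 = 0.343744
Relative intensity = 0.343744 / 0.420735 × 100 = 81.7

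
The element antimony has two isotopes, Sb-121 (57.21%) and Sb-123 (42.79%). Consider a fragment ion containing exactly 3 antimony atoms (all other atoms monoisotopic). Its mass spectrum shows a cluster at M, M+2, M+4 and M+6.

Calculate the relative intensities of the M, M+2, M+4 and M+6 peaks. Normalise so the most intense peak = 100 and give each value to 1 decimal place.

Each Sb atom is independently Sb-121 (p = 0.5721) or Sb-123 (q = 0.4279); the cluster is the binomial expansion (p + q)^3.
P(M) = 0.5721^3 = 0.187247
P(M+2) = 3 × 0.5721^2 × 0.4279^1 = 0.420153
P(M+4) = 3 × 0.5721^1 × 0.4279^2 = 0.314252
P(M+6) = 0.4279^3 = 0.078348
The M+2 peak is largest (0.420153); scaling to 100 gives 44.6 : 100.0 : 74.8 : 18.6.

44.6 : 100.0 : 74.8 : 18.6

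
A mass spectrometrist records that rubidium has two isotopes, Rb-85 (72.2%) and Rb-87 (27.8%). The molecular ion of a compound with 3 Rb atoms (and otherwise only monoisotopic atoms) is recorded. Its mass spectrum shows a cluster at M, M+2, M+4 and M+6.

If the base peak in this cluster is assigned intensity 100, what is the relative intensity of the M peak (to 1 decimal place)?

(0.722 + 0.278)^3 gives M 0.3764, M+2 0.4348, M+4 0.1674, M+6 0.0215; the largest is M+2.
P(M+2) = C(3,1) × 0.722^2 × 0.278^1 = 3 × 0.521284 × 0.2780 = 0.434751 (base)
P(M) = C(3,0) × 0.722^3 × 0.278^0 = 1 × 0.37636705 × 1.0000 = 0.376367
Relative intensity = 0.376367 / 0.434751 × 100 = 86.6

86.6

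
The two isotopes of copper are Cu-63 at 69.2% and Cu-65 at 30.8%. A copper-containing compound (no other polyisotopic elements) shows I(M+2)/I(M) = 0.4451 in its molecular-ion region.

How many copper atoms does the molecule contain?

1

For n independent Cu atoms, I(M+2)/I(M) = n · (abundance Cu-65) / (abundance Cu-63) = n · 0.308/0.692.
n = 0.4451 × 0.692/0.308 = 1.00 ≈ 1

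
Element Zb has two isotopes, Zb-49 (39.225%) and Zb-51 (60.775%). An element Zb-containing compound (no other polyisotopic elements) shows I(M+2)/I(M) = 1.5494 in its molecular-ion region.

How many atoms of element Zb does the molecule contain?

1

For n independent Zb atoms, I(M+2)/I(M) = n · (abundance Zb-51) / (abundance Zb-49) = n · 0.60775/0.39225.
n = 1.5494 × 0.39225/0.60775 = 1.00 ≈ 1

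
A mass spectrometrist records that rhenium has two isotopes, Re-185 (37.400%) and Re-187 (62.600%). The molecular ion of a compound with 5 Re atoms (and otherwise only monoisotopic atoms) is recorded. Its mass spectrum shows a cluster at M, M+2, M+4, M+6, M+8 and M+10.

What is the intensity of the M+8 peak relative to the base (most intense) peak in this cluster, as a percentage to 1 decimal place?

(0.37400 + 0.62600)^5 gives M 0.0073, M+2 0.0612, M+4 0.2050, M+6 0.3431, M+8 0.2872, M+10 0.0961; the largest is M+6.
P(M+6) = C(5,3) × 0.37400^2 × 0.62600^3 = 10 × 0.139876 × 0.24531438 = 0.343136 (base)
P(M+8) = C(5,4) × 0.37400^1 × 0.62600^4 = 5 × 0.3740 × 0.1535668 = 0.287170
Relative intensity = 0.287170 / 0.343136 × 100 = 83.7

83.7%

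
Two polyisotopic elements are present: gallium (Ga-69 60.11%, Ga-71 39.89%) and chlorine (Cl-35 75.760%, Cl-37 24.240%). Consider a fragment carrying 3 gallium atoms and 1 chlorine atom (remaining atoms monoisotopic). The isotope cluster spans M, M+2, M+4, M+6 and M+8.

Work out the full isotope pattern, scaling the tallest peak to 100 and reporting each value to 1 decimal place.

Gallium pattern (n=3): 0.21719018 : 0.43239309 : 0.28694328 : 0.06347345
Chlorine pattern (n=1): 0.7576 : 0.2424
Convolve the two distributions (both contribute in 2-u steps):
  M: 0.21719018×0.7576 = 0.164543
  M+2: 0.21719018×0.2424 + 0.43239309×0.7576 = 0.380228
  M+4: 0.43239309×0.2424 + 0.28694328×0.7576 = 0.322200
  M+6: 0.28694328×0.2424 + 0.06347345×0.7576 = 0.117643
  M+8: 0.06347345×0.2424 = 0.015386
Scale to base peak (0.380228) = 100: 43.3 : 100.0 : 84.7 : 30.9 : 4.0

43.3 : 100.0 : 84.7 : 30.9 : 4.0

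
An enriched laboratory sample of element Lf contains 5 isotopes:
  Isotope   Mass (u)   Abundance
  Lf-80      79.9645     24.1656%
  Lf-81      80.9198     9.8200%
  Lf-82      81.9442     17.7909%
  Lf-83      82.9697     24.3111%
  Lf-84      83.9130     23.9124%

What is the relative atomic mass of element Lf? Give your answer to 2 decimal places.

82.09 u

Ar = Σ fᵢ·mᵢ = 0.241656 × 79.9645 + 0.098200 × 80.9198 + 0.177909 × 81.9442 + 0.243111 × 82.9697 + 0.239124 × 83.9130
= 19.32390 + 7.94632 + 14.57861 + 20.17085 + 20.06561 = 82.08529 u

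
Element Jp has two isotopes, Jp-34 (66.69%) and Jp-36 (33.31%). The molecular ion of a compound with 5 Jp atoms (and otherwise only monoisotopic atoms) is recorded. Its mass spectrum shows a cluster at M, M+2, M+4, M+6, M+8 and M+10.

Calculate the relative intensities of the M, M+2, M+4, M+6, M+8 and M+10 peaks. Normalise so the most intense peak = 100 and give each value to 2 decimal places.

40.04 : 100.00 : 99.90 : 49.90 : 12.46 : 1.24

The 5 Jp atoms are independent, so intensities follow the terms of (0.6669 + 0.3331)^5.
P(M) = 0.6669^5 = 0.131918
P(M+2) = 5 × 0.6669^4 × 0.3331^1 = 0.329448
P(M+4) = 10 × 0.6669^3 × 0.3331^2 = 0.329103
P(M+6) = 10 × 0.6669^2 × 0.3331^3 = 0.164379
P(M+8) = 5 × 0.6669^1 × 0.3331^4 = 0.041052
P(M+10) = 0.3331^5 = 0.004101
The M+2 peak is largest (0.329448); scaling to 100 gives 40.04 : 100.00 : 99.90 : 49.90 : 12.46 : 1.24.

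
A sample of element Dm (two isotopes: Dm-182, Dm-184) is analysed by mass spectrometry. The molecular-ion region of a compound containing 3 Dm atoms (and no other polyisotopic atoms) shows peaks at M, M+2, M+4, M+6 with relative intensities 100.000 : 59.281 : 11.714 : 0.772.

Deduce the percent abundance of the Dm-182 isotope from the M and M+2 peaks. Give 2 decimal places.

83.50%

Let p = fractional abundance of Dm-182. I(M+2)/I(M) = [C(3,1)·p^2·(1−p)] / p^3 = 3·(1−p)/p = 59.281/100.000 = 0.5928
(1−p)/p = 0.5928/3 = 0.1976  ⇒  p = 1/(1 + 0.1976) = 0.8350
Dm-182: 83.50%, Dm-184: 16.50%.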